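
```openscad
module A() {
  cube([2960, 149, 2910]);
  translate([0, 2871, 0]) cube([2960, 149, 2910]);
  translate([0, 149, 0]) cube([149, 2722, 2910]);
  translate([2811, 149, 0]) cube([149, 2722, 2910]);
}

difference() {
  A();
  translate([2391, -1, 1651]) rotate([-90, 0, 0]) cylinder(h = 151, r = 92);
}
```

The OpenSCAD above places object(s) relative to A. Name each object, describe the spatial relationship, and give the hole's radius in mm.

The subtracted cylinder has r = 92 mm.

A is a house frame. The house frame has a circular hole through its front wall. The hole's radius is 92 mm.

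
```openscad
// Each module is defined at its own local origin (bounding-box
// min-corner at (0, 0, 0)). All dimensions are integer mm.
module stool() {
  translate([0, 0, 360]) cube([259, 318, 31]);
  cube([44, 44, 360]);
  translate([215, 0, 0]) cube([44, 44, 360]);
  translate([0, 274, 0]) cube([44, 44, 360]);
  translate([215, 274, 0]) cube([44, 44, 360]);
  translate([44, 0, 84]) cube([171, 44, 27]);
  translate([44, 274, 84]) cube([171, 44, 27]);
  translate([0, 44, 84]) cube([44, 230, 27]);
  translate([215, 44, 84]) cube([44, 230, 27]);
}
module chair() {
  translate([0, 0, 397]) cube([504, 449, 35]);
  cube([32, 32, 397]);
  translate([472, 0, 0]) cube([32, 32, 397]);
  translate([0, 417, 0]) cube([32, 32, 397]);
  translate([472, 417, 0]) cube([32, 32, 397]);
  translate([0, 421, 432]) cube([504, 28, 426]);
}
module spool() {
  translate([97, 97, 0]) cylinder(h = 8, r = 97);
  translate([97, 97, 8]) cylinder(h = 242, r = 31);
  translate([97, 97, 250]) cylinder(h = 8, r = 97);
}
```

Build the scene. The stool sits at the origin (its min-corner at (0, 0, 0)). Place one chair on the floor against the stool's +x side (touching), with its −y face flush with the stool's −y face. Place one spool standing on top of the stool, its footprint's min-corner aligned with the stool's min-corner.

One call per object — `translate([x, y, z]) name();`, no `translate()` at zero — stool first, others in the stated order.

stool();
translate([259, 0, 0]) chair();
translate([0, 0, 391]) spool();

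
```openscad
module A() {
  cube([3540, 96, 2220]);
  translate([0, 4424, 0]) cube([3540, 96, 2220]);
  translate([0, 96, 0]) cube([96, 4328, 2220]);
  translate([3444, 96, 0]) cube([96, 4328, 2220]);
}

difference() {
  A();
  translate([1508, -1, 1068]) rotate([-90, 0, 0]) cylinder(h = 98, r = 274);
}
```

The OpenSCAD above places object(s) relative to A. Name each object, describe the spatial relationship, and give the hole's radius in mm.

The subtracted cylinder has r = 274 mm.

A is a house frame. The house frame has a circular hole through its front wall. The hole's radius is 274 mm.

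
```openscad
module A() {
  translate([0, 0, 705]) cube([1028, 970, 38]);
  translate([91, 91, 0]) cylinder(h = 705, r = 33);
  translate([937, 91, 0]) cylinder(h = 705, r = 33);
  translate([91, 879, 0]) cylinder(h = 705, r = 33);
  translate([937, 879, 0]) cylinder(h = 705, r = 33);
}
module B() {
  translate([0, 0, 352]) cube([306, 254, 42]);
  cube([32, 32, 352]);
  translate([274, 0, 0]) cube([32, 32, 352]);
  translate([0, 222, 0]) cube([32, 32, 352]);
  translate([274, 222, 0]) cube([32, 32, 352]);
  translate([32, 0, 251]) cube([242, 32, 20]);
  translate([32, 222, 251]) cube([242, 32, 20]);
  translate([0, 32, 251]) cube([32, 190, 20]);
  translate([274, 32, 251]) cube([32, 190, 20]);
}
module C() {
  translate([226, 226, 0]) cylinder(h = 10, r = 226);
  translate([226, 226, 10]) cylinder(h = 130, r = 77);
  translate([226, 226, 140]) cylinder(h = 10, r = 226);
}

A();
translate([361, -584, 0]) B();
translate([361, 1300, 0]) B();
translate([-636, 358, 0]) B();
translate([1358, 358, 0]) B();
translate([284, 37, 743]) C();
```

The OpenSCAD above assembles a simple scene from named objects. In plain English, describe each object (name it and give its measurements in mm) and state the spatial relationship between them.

A is a rectangular dining table. The top is 1028×970×38 mm with its upper surface at z = 743 mm. It stands on four round legs of 66 mm diameter, each leg's bounding box inset 58 mm from the nearest pair of top edges, running from the floor to the underside of the top.

B is a four-legged stool. The seat is a 306×254×42 mm slab whose top surface is at z = 394 mm; four square legs, each 32×32 mm in cross-section, run from the floor (z = 0) to the underside of the seat, each flush with a corner of the seat. Four stretchers, 32 mm wide and 20 mm tall, connect adjacent legs with their undersides at z = 251 mm, each running between the inner faces of the legs it joins and aligned with the legs' outer faces on the other axis.

C is a spool: two coaxial disc flanges of radius 226 mm and thickness 10 mm, joined by a core cylinder of radius 77 mm and height 130 mm. The lower flange rests on z = 0 and the three cylinders share a vertical axis.

Four stools sit around the table at the −y, +y, −x, +x sides. The spool is on top of the table.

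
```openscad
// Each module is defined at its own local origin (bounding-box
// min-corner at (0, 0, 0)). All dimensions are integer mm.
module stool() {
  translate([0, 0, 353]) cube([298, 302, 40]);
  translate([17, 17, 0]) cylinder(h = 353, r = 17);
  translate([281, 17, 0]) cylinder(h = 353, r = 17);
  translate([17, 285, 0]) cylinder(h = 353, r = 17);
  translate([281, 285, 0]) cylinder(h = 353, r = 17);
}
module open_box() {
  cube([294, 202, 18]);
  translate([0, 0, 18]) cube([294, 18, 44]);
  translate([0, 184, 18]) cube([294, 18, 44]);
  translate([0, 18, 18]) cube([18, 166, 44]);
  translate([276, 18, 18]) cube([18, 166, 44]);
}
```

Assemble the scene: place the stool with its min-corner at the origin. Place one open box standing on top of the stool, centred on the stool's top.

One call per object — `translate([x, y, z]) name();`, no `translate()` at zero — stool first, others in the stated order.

stool();
translate([2, 50, 393]) open_box();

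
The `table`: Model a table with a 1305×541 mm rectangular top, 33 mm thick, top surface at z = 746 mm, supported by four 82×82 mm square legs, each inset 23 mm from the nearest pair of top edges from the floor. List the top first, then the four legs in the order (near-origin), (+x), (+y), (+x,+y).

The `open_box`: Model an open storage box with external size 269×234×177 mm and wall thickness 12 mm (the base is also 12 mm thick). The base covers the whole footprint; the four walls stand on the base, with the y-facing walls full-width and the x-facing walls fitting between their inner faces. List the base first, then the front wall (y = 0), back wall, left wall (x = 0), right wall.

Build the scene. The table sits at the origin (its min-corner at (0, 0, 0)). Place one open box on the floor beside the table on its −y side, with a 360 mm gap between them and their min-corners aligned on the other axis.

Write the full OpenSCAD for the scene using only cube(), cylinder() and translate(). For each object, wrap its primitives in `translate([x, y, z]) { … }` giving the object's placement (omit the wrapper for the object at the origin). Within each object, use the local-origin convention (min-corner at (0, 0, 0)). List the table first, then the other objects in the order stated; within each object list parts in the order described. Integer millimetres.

translate([0, 0, 713]) cube([1305, 541, 33]);
translate([23, 23, 0]) cube([82, 82, 713]);
translate([1200, 23, 0]) cube([82, 82, 713]);
translate([23, 436, 0]) cube([82, 82, 713]);
translate([1200, 436, 0]) cube([82, 82, 713]);
translate([0, -594, 0]) {
  cube([269, 234, 12]);
  translate([0, 0, 12]) cube([269, 12, 165]);
  translate([0, 222, 12]) cube([269, 12, 165]);
  translate([0, 12, 12]) cube([12, 210, 165]);
  translate([257, 12, 12]) cube([12, 210, 165]);
}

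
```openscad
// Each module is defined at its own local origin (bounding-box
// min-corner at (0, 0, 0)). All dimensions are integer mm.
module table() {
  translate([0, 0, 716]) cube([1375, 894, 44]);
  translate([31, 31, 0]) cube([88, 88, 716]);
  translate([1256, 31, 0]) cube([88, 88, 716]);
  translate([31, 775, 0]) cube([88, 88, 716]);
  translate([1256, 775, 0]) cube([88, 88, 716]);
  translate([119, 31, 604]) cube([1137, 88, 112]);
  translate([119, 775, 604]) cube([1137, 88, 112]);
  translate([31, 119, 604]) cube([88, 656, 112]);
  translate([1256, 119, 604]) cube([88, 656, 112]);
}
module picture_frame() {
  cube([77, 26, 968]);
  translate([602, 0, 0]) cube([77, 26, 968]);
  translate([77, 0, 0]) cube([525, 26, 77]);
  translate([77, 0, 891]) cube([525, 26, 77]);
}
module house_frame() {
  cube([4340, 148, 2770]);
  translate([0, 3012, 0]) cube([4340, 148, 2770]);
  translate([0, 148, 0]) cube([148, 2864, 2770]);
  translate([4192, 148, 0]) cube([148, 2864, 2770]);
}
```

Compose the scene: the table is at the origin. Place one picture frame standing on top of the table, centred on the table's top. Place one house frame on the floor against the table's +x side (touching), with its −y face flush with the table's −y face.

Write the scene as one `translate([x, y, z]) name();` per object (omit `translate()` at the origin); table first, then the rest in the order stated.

table();
translate([348, 434, 760]) picture_frame();
translate([1375, 0, 0]) house_frame();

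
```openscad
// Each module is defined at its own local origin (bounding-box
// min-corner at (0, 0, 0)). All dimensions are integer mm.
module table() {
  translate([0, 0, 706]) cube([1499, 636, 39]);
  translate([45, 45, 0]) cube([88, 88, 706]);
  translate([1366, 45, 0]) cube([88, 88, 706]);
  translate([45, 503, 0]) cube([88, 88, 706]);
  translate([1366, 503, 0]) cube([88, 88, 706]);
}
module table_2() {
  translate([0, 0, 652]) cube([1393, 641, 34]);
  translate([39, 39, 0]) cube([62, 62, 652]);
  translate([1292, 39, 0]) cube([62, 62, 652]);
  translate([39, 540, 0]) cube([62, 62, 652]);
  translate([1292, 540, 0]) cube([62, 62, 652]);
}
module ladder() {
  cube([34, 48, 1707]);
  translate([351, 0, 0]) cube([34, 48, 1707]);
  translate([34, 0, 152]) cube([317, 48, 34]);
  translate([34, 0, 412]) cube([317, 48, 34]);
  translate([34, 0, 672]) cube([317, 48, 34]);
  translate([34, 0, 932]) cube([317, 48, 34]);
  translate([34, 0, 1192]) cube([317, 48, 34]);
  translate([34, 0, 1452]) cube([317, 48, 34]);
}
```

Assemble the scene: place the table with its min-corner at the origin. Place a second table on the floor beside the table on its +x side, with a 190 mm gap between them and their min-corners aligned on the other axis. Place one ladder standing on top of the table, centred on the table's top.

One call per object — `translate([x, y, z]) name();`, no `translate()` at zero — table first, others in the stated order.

table();
translate([1689, 0, 0]) table_2();
translate([557, 294, 745]) ladder();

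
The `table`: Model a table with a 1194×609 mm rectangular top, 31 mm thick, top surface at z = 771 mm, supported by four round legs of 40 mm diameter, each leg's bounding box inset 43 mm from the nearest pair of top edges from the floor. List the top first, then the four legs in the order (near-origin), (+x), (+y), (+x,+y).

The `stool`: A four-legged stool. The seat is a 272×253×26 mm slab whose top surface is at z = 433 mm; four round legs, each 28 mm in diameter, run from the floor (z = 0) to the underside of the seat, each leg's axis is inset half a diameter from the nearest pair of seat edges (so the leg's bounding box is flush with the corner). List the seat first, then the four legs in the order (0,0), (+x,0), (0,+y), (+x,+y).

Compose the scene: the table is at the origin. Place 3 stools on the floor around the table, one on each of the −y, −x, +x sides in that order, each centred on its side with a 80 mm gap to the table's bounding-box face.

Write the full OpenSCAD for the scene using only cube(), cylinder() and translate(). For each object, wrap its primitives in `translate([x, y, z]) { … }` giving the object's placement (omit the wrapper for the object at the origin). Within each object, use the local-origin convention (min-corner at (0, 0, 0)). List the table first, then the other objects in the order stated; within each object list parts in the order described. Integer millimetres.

translate([0, 0, 740]) cube([1194, 609, 31]);
translate([63, 63, 0]) cylinder(h = 740, r = 20);
translate([1131, 63, 0]) cylinder(h = 740, r = 20);
translate([63, 546, 0]) cylinder(h = 740, r = 20);
translate([1131, 546, 0]) cylinder(h = 740, r = 20);
translate([461, -333, 0]) {
  translate([0, 0, 407]) cube([272, 253, 26]);
  translate([14, 14, 0]) cylinder(h = 407, r = 14);
  translate([258, 14, 0]) cylinder(h = 407, r = 14);
  translate([14, 239, 0]) cylinder(h = 407, r = 14);
  translate([258, 239, 0]) cylinder(h = 407, r = 14);
}
translate([-352, 178, 0]) {
  translate([0, 0, 407]) cube([272, 253, 26]);
  translate([14, 14, 0]) cylinder(h = 407, r = 14);
  translate([258, 14, 0]) cylinder(h = 407, r = 14);
  translate([14, 239, 0]) cylinder(h = 407, r = 14);
  translate([258, 239, 0]) cylinder(h = 407, r = 14);
}
translate([1274, 178, 0]) {
  translate([0, 0, 407]) cube([272, 253, 26]);
  translate([14, 14, 0]) cylinder(h = 407, r = 14);
  translate([258, 14, 0]) cylinder(h = 407, r = 14);
  translate([14, 239, 0]) cylinder(h = 407, r = 14);
  translate([258, 239, 0]) cylinder(h = 407, r = 14);
}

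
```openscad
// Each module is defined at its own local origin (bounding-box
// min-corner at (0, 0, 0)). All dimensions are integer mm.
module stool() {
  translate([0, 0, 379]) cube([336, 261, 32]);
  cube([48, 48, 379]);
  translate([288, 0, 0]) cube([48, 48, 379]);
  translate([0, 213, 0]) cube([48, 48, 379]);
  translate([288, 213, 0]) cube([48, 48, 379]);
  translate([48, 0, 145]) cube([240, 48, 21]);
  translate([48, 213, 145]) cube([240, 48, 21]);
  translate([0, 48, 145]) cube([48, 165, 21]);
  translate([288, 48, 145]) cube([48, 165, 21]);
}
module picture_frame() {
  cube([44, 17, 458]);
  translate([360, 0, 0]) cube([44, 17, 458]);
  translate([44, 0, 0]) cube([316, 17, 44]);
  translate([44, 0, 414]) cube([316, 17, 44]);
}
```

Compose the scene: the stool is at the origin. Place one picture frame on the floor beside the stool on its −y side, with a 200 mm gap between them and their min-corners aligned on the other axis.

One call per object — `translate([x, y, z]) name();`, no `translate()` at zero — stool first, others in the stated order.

stool();
translate([0, -217, 0]) picture_frame();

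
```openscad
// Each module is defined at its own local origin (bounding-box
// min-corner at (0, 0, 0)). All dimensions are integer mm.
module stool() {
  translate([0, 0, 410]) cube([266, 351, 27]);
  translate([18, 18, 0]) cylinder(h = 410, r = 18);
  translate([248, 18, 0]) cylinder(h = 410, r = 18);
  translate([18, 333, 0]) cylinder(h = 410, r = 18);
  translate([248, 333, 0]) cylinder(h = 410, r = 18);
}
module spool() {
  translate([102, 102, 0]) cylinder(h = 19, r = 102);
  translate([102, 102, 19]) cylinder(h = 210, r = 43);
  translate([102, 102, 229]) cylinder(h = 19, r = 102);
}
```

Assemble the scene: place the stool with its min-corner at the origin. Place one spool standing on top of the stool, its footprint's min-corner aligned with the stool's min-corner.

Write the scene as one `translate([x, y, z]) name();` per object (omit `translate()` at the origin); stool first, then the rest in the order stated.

stool();
translate([0, 0, 437]) spool();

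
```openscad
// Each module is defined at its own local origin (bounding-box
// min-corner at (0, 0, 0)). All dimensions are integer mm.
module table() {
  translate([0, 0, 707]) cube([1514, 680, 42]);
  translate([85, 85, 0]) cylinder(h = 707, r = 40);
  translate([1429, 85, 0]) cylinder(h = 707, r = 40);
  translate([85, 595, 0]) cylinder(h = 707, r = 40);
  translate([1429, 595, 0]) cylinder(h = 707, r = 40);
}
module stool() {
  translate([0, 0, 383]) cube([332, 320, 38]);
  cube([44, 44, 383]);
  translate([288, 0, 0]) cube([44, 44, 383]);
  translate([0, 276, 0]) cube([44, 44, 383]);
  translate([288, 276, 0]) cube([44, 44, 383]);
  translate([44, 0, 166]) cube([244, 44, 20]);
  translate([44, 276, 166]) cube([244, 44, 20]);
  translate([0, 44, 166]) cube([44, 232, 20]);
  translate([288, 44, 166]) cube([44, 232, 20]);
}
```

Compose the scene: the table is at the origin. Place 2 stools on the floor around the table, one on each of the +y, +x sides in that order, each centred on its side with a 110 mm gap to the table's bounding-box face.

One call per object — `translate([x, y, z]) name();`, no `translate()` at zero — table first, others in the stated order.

table();
translate([591, 790, 0]) stool();
translate([1624, 180, 0]) stool();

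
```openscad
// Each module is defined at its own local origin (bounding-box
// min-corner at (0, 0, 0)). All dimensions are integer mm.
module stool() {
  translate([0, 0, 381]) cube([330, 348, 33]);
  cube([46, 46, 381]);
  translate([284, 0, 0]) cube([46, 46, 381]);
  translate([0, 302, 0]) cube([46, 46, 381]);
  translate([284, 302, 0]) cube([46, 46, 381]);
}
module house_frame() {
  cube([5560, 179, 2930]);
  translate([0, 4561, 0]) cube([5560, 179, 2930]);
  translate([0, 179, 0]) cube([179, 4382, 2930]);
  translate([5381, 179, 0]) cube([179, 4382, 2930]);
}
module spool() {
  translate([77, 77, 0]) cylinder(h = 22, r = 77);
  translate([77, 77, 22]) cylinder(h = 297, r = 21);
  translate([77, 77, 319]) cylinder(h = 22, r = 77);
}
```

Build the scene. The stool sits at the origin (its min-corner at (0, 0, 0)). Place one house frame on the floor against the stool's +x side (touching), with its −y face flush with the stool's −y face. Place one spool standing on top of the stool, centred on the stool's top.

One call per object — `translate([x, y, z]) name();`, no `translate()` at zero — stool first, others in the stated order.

stool();
translate([330, 0, 0]) house_frame();
translate([88, 97, 414]) spool();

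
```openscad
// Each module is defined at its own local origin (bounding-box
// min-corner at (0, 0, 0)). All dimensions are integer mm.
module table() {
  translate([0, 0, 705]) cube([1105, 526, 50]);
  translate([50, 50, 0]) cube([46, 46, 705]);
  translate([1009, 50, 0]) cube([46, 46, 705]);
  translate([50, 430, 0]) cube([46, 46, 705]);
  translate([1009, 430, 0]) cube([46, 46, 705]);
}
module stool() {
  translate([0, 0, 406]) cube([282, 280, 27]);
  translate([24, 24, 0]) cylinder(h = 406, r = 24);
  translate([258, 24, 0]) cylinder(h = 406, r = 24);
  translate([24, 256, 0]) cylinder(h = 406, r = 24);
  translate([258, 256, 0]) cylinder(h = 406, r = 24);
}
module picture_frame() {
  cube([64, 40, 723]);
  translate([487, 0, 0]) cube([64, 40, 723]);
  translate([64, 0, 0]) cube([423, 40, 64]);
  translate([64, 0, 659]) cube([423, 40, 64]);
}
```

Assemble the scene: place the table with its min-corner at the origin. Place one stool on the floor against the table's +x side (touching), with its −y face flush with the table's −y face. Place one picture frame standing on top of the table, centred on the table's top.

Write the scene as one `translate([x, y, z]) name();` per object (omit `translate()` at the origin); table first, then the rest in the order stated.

table();
translate([1105, 0, 0]) stool();
translate([277, 243, 755]) picture_frame();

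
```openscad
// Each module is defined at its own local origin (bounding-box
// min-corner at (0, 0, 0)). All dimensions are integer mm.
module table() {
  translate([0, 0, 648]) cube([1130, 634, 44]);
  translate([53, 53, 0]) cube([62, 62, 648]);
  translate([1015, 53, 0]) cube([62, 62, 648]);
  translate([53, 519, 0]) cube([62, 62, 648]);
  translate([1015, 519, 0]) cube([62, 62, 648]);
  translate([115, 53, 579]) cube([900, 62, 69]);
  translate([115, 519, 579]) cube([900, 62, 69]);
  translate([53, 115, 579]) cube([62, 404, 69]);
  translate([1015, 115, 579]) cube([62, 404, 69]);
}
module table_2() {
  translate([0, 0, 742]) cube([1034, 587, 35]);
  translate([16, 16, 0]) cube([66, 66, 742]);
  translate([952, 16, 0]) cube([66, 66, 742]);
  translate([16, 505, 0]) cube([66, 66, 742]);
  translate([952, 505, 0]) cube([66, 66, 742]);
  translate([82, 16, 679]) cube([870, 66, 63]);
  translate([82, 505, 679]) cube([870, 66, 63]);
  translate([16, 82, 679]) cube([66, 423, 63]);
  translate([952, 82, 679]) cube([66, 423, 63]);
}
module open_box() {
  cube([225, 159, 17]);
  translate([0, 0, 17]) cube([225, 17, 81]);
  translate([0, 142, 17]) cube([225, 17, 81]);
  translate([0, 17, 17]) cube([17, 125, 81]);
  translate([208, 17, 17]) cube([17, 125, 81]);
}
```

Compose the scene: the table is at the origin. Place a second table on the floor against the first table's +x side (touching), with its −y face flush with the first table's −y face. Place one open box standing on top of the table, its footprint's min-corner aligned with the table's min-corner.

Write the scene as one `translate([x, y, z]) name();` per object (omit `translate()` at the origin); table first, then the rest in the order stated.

table();
translate([1130, 0, 0]) table_2();
translate([0, 0, 692]) open_box();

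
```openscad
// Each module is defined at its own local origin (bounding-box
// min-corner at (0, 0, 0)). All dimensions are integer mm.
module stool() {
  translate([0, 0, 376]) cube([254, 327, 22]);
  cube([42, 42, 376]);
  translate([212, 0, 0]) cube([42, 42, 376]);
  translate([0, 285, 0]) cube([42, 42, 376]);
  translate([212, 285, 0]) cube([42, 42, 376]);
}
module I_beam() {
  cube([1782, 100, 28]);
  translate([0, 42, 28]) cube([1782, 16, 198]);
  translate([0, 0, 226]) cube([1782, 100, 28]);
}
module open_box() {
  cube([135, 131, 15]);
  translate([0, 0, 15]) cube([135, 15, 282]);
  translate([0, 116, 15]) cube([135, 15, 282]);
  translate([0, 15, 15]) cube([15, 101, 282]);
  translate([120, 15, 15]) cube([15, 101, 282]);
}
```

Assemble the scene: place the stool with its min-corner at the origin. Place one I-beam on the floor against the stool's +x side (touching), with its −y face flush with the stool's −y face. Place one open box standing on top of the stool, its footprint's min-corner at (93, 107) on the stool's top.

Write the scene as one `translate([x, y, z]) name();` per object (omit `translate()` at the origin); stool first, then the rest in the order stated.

stool();
translate([254, 0, 0]) I_beam();
translate([93, 107, 398]) open_box();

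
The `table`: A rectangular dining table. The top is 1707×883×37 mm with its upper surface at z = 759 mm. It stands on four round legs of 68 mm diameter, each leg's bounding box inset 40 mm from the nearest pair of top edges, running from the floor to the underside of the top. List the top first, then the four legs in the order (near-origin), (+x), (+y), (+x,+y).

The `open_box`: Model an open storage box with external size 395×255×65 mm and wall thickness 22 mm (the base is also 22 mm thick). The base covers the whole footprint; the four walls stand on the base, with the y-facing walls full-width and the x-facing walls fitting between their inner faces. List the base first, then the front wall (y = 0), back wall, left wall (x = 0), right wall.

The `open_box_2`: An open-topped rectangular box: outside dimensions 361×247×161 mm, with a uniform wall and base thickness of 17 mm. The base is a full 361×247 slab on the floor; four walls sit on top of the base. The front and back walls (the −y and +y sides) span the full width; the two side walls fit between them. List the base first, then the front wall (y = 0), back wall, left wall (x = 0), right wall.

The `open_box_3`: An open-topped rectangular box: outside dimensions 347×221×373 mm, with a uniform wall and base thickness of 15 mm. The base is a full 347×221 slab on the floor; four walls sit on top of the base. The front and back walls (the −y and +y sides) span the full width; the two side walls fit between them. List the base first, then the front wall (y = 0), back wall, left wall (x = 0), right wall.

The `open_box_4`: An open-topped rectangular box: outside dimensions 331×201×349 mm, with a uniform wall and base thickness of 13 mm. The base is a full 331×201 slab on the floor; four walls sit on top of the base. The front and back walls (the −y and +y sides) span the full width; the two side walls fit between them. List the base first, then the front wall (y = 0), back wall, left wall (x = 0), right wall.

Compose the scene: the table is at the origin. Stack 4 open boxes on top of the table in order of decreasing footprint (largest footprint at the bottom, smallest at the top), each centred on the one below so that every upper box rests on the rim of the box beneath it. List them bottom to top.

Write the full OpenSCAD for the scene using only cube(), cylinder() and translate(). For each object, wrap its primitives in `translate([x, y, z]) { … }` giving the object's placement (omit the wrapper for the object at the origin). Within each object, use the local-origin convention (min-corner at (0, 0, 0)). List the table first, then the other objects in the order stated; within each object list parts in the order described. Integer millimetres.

translate([0, 0, 722]) cube([1707, 883, 37]);
translate([74, 74, 0]) cylinder(h = 722, r = 34);
translate([1633, 74, 0]) cylinder(h = 722, r = 34);
translate([74, 809, 0]) cylinder(h = 722, r = 34);
translate([1633, 809, 0]) cylinder(h = 722, r = 34);
translate([656, 314, 759]) {
  cube([395, 255, 22]);
  translate([0, 0, 22]) cube([395, 22, 43]);
  translate([0, 233, 22]) cube([395, 22, 43]);
  translate([0, 22, 22]) cube([22, 211, 43]);
  translate([373, 22, 22]) cube([22, 211, 43]);
}
translate([673, 318, 824]) {
  cube([361, 247, 17]);
  translate([0, 0, 17]) cube([361, 17, 144]);
  translate([0, 230, 17]) cube([361, 17, 144]);
  translate([0, 17, 17]) cube([17, 213, 144]);
  translate([344, 17, 17]) cube([17, 213, 144]);
}
translate([680, 331, 985]) {
  cube([347, 221, 15]);
  translate([0, 0, 15]) cube([347, 15, 358]);
  translate([0, 206, 15]) cube([347, 15, 358]);
  translate([0, 15, 15]) cube([15, 191, 358]);
  translate([332, 15, 15]) cube([15, 191, 358]);
}
translate([688, 341, 1358]) {
  cube([331, 201, 13]);
  translate([0, 0, 13]) cube([331, 13, 336]);
  translate([0, 188, 13]) cube([331, 13, 336]);
  translate([0, 13, 13]) cube([13, 175, 336]);
  translate([318, 13, 13]) cube([13, 175, 336]);
}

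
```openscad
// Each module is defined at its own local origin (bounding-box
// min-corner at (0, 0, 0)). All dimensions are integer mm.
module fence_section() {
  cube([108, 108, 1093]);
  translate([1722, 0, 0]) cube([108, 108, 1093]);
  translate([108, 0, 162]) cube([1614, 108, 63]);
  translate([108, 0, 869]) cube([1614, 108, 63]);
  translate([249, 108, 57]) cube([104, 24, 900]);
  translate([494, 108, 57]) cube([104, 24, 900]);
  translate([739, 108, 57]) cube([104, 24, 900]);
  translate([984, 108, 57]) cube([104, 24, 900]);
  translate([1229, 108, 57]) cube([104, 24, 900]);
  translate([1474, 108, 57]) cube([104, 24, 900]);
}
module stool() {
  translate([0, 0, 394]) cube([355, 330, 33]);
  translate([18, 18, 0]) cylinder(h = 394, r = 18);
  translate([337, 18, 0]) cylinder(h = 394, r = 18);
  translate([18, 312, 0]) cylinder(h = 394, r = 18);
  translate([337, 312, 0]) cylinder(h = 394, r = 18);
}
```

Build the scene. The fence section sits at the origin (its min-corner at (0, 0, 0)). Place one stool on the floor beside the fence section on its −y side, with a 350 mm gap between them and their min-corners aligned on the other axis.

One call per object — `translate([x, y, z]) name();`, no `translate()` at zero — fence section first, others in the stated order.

fence_section();
translate([0, -680, 0]) stool();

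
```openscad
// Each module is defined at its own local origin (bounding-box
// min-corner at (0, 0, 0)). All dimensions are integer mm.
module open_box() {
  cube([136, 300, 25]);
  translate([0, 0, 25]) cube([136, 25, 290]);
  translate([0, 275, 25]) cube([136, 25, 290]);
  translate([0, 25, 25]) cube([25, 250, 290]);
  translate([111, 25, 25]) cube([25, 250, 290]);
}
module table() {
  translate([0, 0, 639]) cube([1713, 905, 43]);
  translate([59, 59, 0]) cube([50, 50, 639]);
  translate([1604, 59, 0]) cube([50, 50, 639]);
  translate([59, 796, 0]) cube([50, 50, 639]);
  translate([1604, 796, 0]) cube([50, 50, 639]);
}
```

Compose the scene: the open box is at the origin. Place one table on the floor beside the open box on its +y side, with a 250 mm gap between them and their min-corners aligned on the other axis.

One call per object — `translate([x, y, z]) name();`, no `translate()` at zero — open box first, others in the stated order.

open_box();
translate([0, 550, 0]) table();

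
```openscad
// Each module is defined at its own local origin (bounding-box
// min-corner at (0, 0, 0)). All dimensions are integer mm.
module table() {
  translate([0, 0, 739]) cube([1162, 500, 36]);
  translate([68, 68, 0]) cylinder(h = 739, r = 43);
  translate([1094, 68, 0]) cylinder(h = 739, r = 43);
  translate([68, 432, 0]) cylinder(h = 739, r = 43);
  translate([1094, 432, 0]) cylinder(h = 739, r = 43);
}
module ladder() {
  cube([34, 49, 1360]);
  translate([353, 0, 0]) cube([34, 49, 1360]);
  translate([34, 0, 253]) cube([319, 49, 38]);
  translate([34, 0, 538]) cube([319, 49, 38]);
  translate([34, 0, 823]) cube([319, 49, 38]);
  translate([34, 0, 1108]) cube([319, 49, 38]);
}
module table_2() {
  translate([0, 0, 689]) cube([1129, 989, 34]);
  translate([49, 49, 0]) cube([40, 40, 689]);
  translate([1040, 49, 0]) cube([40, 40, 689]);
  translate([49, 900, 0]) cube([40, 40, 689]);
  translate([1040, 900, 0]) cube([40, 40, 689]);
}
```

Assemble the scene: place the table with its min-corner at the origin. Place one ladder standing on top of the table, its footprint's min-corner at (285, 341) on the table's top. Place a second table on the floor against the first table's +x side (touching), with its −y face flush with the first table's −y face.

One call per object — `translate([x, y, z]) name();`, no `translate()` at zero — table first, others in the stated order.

table();
translate([285, 341, 775]) ladder();
translate([1162, 0, 0]) table_2();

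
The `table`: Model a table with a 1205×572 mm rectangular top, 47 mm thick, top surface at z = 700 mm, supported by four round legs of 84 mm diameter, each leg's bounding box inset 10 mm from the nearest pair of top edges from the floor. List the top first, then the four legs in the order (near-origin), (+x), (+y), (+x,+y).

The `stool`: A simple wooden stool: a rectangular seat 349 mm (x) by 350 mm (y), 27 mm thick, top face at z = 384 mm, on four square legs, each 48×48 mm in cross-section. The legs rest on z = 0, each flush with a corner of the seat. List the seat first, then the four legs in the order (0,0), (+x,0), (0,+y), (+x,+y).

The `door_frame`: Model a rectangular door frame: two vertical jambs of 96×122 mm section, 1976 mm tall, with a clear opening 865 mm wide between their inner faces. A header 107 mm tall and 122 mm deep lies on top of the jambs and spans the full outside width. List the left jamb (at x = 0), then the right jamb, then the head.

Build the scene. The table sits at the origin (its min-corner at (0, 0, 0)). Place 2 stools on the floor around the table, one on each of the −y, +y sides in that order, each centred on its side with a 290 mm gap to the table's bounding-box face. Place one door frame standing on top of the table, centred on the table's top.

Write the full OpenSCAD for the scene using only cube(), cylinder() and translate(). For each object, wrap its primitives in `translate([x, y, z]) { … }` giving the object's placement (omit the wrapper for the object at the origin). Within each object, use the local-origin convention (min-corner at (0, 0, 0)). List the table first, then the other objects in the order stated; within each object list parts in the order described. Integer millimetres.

translate([0, 0, 653]) cube([1205, 572, 47]);
translate([52, 52, 0]) cylinder(h = 653, r = 42);
translate([1153, 52, 0]) cylinder(h = 653, r = 42);
translate([52, 520, 0]) cylinder(h = 653, r = 42);
translate([1153, 520, 0]) cylinder(h = 653, r = 42);
translate([428, -640, 0]) {
  translate([0, 0, 357]) cube([349, 350, 27]);
  cube([48, 48, 357]);
  translate([301, 0, 0]) cube([48, 48, 357]);
  translate([0, 302, 0]) cube([48, 48, 357]);
  translate([301, 302, 0]) cube([48, 48, 357]);
}
translate([428, 862, 0]) {
  translate([0, 0, 357]) cube([349, 350, 27]);
  cube([48, 48, 357]);
  translate([301, 0, 0]) cube([48, 48, 357]);
  translate([0, 302, 0]) cube([48, 48, 357]);
  translate([301, 302, 0]) cube([48, 48, 357]);
}
translate([74, 225, 700]) {
  cube([96, 122, 1976]);
  translate([961, 0, 0]) cube([96, 122, 1976]);
  translate([0, 0, 1976]) cube([1057, 122, 107]);
}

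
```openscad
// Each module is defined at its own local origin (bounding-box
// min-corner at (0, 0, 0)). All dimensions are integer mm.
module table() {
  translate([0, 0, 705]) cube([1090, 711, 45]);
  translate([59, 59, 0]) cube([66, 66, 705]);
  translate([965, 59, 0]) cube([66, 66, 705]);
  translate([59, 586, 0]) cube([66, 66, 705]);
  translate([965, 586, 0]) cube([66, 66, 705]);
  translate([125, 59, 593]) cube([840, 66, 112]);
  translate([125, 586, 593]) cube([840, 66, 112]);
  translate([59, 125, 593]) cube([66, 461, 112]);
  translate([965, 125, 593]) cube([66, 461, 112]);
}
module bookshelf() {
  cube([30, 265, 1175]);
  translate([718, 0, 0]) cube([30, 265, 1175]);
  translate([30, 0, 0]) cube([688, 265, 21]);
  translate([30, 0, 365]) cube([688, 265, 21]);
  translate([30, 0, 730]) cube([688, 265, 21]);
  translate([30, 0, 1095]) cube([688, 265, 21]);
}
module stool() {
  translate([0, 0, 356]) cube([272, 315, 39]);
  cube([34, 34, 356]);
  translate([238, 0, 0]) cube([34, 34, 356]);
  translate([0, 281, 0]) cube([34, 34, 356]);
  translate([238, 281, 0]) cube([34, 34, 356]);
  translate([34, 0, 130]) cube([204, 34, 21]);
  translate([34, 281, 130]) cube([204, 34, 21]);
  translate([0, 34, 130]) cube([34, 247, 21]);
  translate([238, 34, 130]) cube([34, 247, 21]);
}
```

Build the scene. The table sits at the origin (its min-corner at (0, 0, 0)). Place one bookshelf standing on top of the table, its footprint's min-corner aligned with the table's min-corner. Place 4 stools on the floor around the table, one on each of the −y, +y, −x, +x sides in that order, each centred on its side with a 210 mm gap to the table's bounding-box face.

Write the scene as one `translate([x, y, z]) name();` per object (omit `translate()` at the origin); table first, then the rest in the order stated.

table();
translate([0, 0, 750]) bookshelf();
translate([409, -525, 0]) stool();
translate([409, 921, 0]) stool();
translate([-482, 198, 0]) stool();
translate([1300, 198, 0]) stool();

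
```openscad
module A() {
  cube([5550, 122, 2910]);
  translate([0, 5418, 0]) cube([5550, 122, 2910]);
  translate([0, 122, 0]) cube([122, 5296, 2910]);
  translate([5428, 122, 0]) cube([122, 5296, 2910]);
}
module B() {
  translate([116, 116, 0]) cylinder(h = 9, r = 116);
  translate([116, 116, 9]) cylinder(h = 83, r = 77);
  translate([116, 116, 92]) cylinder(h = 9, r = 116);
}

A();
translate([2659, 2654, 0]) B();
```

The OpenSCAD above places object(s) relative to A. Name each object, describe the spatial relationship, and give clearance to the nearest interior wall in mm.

Clearances: x = 2537, y = 2532; minimum 2532 mm.

A is a house frame. B is a spool. The spool sits inside the house frame, centred. The clearance to the nearest interior wall is 2532 mm.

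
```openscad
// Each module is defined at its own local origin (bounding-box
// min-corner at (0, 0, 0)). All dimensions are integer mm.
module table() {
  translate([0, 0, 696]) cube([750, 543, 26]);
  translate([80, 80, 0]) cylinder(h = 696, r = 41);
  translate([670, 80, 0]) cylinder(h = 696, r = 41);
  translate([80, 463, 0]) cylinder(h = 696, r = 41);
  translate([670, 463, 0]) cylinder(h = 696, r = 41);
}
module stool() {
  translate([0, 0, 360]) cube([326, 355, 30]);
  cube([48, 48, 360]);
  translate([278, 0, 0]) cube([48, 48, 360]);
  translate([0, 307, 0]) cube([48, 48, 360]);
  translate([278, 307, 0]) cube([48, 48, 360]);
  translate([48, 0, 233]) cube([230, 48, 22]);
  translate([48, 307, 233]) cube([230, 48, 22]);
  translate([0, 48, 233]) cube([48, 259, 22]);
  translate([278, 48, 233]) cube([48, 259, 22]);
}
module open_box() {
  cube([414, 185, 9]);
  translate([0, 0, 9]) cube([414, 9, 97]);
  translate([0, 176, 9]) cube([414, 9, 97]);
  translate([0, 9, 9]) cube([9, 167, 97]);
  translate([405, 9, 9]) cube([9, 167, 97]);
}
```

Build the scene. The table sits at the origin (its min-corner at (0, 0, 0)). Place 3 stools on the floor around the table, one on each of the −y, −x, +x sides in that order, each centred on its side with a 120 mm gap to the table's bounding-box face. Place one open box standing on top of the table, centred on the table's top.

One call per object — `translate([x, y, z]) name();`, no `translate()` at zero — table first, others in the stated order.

table();
translate([212, -475, 0]) stool();
translate([-446, 94, 0]) stool();
translate([870, 94, 0]) stool();
translate([168, 179, 722]) open_box();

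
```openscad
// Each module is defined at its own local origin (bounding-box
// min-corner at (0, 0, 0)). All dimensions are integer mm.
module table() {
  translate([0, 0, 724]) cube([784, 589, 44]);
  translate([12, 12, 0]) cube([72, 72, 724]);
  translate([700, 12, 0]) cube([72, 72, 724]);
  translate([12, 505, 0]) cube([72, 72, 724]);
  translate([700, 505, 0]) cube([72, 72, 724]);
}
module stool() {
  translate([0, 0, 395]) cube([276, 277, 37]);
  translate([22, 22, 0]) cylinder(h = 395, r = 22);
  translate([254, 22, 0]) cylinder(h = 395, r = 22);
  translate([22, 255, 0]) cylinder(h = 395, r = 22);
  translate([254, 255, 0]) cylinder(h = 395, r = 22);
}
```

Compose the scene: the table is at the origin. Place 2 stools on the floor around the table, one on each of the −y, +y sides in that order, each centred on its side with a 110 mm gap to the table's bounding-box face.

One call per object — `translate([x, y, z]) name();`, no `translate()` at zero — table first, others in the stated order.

table();
translate([254, -387, 0]) stool();
translate([254, 699, 0]) stool();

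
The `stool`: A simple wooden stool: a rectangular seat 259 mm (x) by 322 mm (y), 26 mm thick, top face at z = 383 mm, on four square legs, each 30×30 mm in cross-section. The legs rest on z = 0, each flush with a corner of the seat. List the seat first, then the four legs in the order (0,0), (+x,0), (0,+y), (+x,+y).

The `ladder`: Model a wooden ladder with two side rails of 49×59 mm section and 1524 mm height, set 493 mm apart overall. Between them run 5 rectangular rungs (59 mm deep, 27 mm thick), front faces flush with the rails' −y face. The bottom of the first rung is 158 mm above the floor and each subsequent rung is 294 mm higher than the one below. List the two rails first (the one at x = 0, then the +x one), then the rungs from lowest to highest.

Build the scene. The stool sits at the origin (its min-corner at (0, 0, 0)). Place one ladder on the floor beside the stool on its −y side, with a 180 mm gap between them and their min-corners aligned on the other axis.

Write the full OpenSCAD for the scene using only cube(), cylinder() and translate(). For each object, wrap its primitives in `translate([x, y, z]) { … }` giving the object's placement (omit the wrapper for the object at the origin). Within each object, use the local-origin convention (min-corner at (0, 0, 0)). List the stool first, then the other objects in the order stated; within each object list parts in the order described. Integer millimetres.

translate([0, 0, 357]) cube([259, 322, 26]);
cube([30, 30, 357]);
translate([229, 0, 0]) cube([30, 30, 357]);
translate([0, 292, 0]) cube([30, 30, 357]);
translate([229, 292, 0]) cube([30, 30, 357]);
translate([0, -239, 0]) {
  cube([49, 59, 1524]);
  translate([444, 0, 0]) cube([49, 59, 1524]);
  translate([49, 0, 158]) cube([395, 59, 27]);
  translate([49, 0, 452]) cube([395, 59, 27]);
  translate([49, 0, 746]) cube([395, 59, 27]);
  translate([49, 0, 1040]) cube([395, 59, 27]);
  translate([49, 0, 1334]) cube([395, 59, 27]);
}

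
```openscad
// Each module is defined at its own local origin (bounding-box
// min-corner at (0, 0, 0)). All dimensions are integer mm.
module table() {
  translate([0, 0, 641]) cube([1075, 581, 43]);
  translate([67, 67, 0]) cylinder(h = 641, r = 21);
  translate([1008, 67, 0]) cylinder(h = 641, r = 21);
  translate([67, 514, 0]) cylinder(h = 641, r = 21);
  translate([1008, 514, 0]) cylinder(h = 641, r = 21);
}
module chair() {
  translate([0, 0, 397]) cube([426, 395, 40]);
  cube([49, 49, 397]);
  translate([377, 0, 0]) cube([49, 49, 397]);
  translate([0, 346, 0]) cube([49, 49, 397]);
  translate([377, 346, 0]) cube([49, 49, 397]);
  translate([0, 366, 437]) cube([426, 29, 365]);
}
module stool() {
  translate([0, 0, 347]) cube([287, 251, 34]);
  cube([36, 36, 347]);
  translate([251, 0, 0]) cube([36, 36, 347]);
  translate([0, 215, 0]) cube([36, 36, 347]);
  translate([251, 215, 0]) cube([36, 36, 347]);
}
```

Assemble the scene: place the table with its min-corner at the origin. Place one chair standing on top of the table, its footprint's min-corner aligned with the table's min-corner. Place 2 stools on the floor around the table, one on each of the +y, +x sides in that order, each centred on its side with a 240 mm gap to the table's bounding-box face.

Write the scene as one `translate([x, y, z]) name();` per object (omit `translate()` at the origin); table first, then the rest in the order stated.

table();
translate([0, 0, 684]) chair();
translate([394, 821, 0]) stool();
translate([1315, 165, 0]) stool();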